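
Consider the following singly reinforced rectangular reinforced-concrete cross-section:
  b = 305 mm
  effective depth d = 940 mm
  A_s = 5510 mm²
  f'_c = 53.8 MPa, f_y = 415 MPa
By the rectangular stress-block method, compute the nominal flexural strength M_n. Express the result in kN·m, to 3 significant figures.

T = A_s f_y = 5510 × 415 = 2286650 N = 2286.65 kN.
From C = T: a = T/(0.85 f'_c b) = 2286650/(0.85 × 53.8 × 305) = 163.95 mm.
M_n = T(d − a/2) = 2286.65 kN × (940 − 81.975) mm = 1962.00 kN·m.

M_n ≈ 1960 kN·m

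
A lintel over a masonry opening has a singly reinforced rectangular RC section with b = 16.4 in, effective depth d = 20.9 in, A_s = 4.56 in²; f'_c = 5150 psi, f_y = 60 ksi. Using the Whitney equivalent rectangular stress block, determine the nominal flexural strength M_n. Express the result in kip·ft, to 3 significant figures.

M_n ≈ 433 kip·ft

T = A_s f_y = 4.56 × 60 = 273.6 kips.
a = T/(0.85 f'_c b) = 273.6/(0.85 × 5.15 × 16.4) = 3.811 in.
M_n = T(d − a/2) = 273.6 × (20.9 − 1.9055) = 5196.9 kip·in = 5196.9/12 = 433.08 kip·ft.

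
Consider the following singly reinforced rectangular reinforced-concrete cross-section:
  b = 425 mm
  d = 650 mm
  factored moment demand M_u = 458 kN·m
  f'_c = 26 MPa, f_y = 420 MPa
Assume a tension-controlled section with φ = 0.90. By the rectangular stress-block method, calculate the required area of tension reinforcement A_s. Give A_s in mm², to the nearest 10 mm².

M_n = M_u/φ = 458/0.90 = 508.889 kN·m.
With M_n = 0.85 f'_c a b (d − a/2), solve the quadratic for a:
a = d − √(d² − 2M_n/(0.85 f'_c b)) = 650 − √(650² − 2 × 508.889×10⁶/(0.85 × 26 × 425)) = 89.52 mm.
A_s = 0.85 f'_c a b / f_y = 0.85 × 26 × 89.52 × 425 / 420 = 2001.9 mm².

A_s ≈ 2000 mm²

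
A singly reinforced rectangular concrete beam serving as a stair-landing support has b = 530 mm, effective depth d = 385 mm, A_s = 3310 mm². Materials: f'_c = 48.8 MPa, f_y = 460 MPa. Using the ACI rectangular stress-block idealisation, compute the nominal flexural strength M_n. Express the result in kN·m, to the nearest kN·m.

T = A_s f_y = 3310 × 460 = 1522600 N = 1522.6 kN.
From C = T: a = T/(0.85 f'_c b) = 1522600/(0.85 × 48.8 × 530) = 69.26 mm.
M_n = T(d − a/2) = 1522.6 kN × (385 − 34.63) mm = 533.47 kN·m.

M_n ≈ 533 kN·m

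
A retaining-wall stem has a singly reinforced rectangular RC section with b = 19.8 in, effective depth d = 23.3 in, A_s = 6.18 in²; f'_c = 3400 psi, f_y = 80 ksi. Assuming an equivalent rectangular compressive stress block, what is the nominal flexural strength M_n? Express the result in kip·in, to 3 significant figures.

T = A_s f_y = 6.18 × 80 = 494.4 kips.
a = T/(0.85 f'_c b) = 494.4/(0.85 × 3.4 × 19.8) = 8.640 in.
M_n = T(d − a/2) = 494.4 × (23.3 − 4.32) = 9383.7 kip·in.

M_n ≈ 9380 kip·in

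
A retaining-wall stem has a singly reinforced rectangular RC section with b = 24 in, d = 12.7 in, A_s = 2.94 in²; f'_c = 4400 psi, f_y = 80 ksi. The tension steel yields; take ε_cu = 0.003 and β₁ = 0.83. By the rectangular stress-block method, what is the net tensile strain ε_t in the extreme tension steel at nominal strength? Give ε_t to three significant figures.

a = A_s f_y/(0.85 f'_c b) = 2.620 in.
β₁ = 0.83, so c = a/β₁ = 2.620/0.83 = 3.157 in.
From the linear strain diagram with ε_cu = 0.003: ε_t = 0.003 (d − c)/c = 0.003 × (12.7 − 3.157)/3.157 = 0.00907.
Since ε_t ≥ 0.005, the section is tension-controlled.

ε_t ≈ 0.00907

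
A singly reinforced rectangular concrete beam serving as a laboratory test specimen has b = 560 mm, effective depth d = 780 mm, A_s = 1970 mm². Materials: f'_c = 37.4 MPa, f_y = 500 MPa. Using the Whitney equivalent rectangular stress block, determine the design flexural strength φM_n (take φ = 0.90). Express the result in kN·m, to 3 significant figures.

φM_n ≈ 667 kN·m

T = A_s f_y = 1970 × 500 = 985000 N = 985 kN.
From C = T: a = T/(0.85 f'_c b) = 985000/(0.85 × 37.4 × 560) = 55.33 mm.
M_n = T(d − a/2) = 985 kN × (780 − 27.665) mm = 741.05 kN·m.
φM_n = 0.90 × 741.05 = 666.95 kN·m.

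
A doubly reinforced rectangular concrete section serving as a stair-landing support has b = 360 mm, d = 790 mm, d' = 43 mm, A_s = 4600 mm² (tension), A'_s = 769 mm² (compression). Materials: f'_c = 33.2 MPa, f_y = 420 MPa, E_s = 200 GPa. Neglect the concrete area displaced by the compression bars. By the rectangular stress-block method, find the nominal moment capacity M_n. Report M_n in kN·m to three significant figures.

M_n ≈ 1380 kN·m

Assume both tension and compression steel yield.
Net tension couple steel: A_s − A'_s = 3831 mm².
a = (A_s − A'_s) f_y / (0.85 f'_c b) = 1609020/(0.85 × 33.2 × 360) = 158.38 mm.
c = a/β₁ = 158.38/0.813 = 194.81 mm; ε'_s = 0.003(c − d')/c = 0.0023 ≥ f_y/E_s = 0.0021, so compression steel does yield.
M_n = (A_s − A'_s) f_y (d − a/2) + A'_s f_y (d − d') = [1609020 × (790 − 79.19) + 322980 × (790 − 43)] × 10⁻⁶ = 1143.71 + 241.27 = 1384.98 kN·m.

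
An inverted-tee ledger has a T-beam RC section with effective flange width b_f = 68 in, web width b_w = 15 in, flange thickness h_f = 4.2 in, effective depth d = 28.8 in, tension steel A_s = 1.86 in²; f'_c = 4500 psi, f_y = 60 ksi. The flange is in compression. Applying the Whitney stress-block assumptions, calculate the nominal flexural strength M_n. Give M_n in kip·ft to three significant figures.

M_n ≈ 266 kip·ft

Tension: T = A_s f_y = 1.86 × 60 = 111.6 kips.
Try a within the flange: a = T/(0.85 f'_c b_f) = 111.6/(0.85 × 4.5 × 68) = 0.429 in.
Since a = 0.429 ≤ h_f = 4.2 in, the stress block lies entirely in the flange; analyse as a rectangular beam of width b_f.
M_n = T(d − a/2) = 111.6 × (28.8 − 0.2145) = 3190.1 kip·in.
M_n = 3190.1/12 = 265.84 kip·ft.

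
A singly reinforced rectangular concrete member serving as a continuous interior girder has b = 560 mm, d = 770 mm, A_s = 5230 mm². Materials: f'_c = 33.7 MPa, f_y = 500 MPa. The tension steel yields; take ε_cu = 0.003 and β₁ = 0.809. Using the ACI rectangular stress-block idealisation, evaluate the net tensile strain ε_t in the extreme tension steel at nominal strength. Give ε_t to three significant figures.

ε_t ≈ 0.00846

a = A_s f_y/(0.85 f'_c b) = 163.02 mm.
β₁ = 0.809, so c = a/β₁ = 163.02/0.809 = 201.51 mm.
From the linear strain diagram with ε_cu = 0.003: ε_t = 0.003 (d − c)/c = 0.003 × (770 − 201.51)/201.51 = 0.00846.
Since ε_t ≥ 0.005, the section is tension-controlled.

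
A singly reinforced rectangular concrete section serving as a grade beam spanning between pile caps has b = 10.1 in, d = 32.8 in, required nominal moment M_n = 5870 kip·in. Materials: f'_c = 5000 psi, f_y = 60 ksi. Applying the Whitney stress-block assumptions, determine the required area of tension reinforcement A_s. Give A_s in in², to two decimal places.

From M_n = 0.85 f'_c a b (d − a/2):
a = d − √(d² − 2M_n/(0.85 f'_c b)) = 32.8 − √(32.8² − 2 × 5870/(0.85 × 5 × 10.1)) = 4.474 in.
A_s = 0.85 f'_c a b / f_y = 0.85 × 5 × 4.474 × 10.1 / 60 = 3.201 in².

A_s ≈ 3.20 in²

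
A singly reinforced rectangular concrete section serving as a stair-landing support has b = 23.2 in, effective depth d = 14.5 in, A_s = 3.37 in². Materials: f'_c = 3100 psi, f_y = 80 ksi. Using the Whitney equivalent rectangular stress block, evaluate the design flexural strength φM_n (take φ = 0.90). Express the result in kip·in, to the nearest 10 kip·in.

φM_n ≈ 2980 kip·in

T = A_s f_y = 3.37 × 80 = 269.6 kips.
a = T/(0.85 f'_c b) = 269.6/(0.85 × 3.1 × 23.2) = 4.410 in.
M_n = T(d − a/2) = 269.6 × (14.5 − 2.205) = 3314.7 kip·in.
φM_n = 0.90 × 3314.7 = 2983.2 kip·in.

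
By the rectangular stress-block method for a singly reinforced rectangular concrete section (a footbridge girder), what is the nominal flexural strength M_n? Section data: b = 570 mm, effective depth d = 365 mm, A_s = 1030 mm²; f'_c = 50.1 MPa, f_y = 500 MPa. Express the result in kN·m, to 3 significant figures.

M_n ≈ 183 kN·m

T = A_s f_y = 1030 × 500 = 515000 N = 515 kN.
From C = T: a = T/(0.85 f'_c b) = 515000/(0.85 × 50.1 × 570) = 21.22 mm.
M_n = T(d − a/2) = 515 kN × (365 − 10.61) mm = 182.51 kN·m.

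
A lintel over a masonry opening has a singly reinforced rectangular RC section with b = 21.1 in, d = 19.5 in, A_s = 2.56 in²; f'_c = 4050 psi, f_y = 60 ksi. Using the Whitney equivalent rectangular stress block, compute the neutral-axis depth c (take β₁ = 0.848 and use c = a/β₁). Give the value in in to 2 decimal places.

T = A_s f_y = 2.56 × 60 = 153.6 kips.
a = T/(0.85 f'_c b) = 153.6/(0.85 × 4.05 × 21.1) = 2.1146 in.
With β₁ = 0.848, c = a/β₁ = 2.1146/0.848 = 2.49 in.

c ≈ 2.49 in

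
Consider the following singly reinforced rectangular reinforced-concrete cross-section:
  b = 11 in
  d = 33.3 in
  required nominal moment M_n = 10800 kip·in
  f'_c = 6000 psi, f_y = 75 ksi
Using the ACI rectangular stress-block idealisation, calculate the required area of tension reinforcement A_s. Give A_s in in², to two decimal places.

A_s ≈ 4.78 in²

From M_n = 0.85 f'_c a b (d − a/2):
a = d − √(d² − 2M_n/(0.85 f'_c b)) = 33.3 − √(33.3² − 2 × 10800/(0.85 × 6 × 11)) = 6.395 in.
A_s = 0.85 f'_c a b / f_y = 0.85 × 6 × 6.395 × 11 / 75 = 4.783 in².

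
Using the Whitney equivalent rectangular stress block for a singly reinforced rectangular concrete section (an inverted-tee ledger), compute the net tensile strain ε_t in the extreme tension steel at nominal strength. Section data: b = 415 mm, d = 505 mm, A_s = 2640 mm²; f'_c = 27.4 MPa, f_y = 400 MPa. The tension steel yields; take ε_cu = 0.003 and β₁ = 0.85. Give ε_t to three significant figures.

ε_t ≈ 0.00879

a = A_s f_y/(0.85 f'_c b) = 109.26 mm.
β₁ = 0.85, so c = a/β₁ = 109.26/0.85 = 128.54 mm.
From the linear strain diagram with ε_cu = 0.003: ε_t = 0.003 (d − c)/c = 0.003 × (505 − 128.54)/128.54 = 0.00879.
Since ε_t ≥ 0.005, the section is tension-controlled.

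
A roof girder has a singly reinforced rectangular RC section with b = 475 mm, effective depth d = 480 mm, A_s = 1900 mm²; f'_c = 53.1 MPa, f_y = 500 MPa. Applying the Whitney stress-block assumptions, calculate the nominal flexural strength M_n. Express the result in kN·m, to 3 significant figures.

M_n ≈ 435 kN·m

T = A_s f_y = 1900 × 500 = 950000 N = 950 kN.
From C = T: a = T/(0.85 f'_c b) = 950000/(0.85 × 53.1 × 475) = 44.31 mm.
M_n = T(d − a/2) = 950 kN × (480 − 22.155) mm = 434.95 kN·m.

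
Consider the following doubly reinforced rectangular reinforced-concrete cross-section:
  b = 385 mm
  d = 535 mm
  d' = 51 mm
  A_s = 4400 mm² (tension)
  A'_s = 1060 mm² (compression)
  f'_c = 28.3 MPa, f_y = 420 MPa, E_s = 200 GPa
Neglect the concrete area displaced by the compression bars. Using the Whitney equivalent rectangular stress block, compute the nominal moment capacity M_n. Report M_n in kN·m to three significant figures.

Assume both tension and compression steel yield.
Net tension couple steel: A_s − A'_s = 3340 mm².
a = (A_s − A'_s) f_y / (0.85 f'_c b) = 1402800/(0.85 × 28.3 × 385) = 151.47 mm.
c = a/β₁ = 151.47/0.848 = 178.62 mm; ε'_s = 0.003(c − d')/c = 0.0021 ≥ f_y/E_s = 0.0021, so compression steel does yield.
M_n = (A_s − A'_s) f_y (d − a/2) + A'_s f_y (d − d') = [1402800 × (535 − 75.735) + 445200 × (535 − 51)] × 10⁻⁶ = 644.26 + 215.48 = 859.74 kN·m.

M_n ≈ 860 kN·m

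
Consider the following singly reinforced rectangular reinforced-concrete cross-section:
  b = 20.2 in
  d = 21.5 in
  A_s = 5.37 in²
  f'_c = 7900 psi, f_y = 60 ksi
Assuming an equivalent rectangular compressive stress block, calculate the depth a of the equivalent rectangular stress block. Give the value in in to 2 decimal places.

a ≈ 2.38 in

T = A_s f_y = 5.37 × 60 = 322.2 kips.
a = T/(0.85 f'_c b) = 322.2/(0.85 × 7.9 × 20.2) = 2.38 in.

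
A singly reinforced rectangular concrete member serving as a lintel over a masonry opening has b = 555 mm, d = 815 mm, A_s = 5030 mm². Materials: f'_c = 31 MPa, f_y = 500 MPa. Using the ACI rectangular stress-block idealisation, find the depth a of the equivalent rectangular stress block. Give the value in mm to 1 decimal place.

a ≈ 172.0 mm

T = A_s f_y = 5030 × 500 = 2515000 N = 2515 kN.
Setting C = 0.85 f'_c a b equal to T: a = 2515000/(0.85 × 31 × 555) = 172.0 mm.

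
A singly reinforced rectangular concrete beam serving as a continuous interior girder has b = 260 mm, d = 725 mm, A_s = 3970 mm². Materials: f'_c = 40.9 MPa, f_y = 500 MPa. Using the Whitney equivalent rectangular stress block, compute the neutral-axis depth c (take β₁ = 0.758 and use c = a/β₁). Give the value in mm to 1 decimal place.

T = A_s f_y = 3970 × 500 = 1985000 N = 1985 kN.
Setting C = 0.85 f'_c a b equal to T: a = 1985000/(0.85 × 40.9 × 260) = 219.606 mm.
With β₁ = 0.758, c = a/β₁ = 219.606/0.758 = 289.7 mm.

c ≈ 289.7 mm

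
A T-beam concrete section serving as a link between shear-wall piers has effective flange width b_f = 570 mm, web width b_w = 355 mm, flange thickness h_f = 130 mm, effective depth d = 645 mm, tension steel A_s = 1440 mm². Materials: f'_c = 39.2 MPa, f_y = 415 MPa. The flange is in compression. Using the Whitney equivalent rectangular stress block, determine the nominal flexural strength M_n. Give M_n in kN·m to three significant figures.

Tension: T = A_s f_y = 1440 × 415 = 597600 N.
Try a within the flange: a = T/(0.85 f'_c b_f) = 597600/(0.85 × 39.2 × 570) = 31.47 mm.
Since a = 31.47 ≤ h_f = 130 mm, the stress block lies entirely in the flange; analyse as a rectangular beam of width b_f.
M_n = T(d − a/2) = 597600 × (645 − 15.735) = 376.05 × 10⁶ N·mm.
M_n = 376.05 kN·m.

M_n ≈ 376 kN·m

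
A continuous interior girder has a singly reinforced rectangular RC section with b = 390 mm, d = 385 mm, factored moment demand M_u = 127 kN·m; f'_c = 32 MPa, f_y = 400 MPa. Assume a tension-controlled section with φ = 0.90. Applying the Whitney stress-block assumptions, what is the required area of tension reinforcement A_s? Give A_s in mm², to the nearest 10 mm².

M_n = M_u/φ = 127/0.90 = 141.111 kN·m.
With M_n = 0.85 f'_c a b (d − a/2), solve the quadratic for a:
a = d − √(d² − 2M_n/(0.85 f'_c b)) = 385 − √(385² − 2 × 141.111×10⁶/(0.85 × 32 × 390)) = 36.26 mm.
A_s = 0.85 f'_c a b / f_y = 0.85 × 32 × 36.26 × 390 / 400 = 961.6 mm².

A_s ≈ 960 mm²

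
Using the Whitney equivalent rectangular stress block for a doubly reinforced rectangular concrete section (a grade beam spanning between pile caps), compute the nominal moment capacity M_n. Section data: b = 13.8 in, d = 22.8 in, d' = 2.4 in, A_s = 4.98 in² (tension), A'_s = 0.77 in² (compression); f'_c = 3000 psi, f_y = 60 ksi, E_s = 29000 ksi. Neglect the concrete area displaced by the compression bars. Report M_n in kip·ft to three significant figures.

Assume both steels yield.
a = (A_s − A'_s) f_y/(0.85 f'_c b) = (4.98 − 0.77) × 60/(0.85 × 3 × 13.8) = 7.178 in.
c = a/β₁ = 7.178/0.85 = 8.445 in; ε'_s = 0.003(c − d')/c = 0.0021 ≥ ε_y = 0.0021, so the compression steel yields.
M_n = (A_s − A'_s) f_y (d − a/2) + A'_s f_y (d − d') = 252.6 × (22.8 − 3.589) + 46.2 × (22.8 − 2.4) = 4852.7 + 942.5 = 5795.2 kip·in = 5795.2/12 = 482.93 kip·ft.

M_n ≈ 483 kip·ft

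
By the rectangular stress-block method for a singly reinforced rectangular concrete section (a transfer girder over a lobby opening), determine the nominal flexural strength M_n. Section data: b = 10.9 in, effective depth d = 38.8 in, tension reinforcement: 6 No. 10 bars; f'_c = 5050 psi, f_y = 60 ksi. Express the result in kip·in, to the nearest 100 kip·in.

M_n ≈ 15500 kip·in

A_s = 6 × 1.27 = 7.62 in².
T = A_s f_y = 7.62 × 60 = 457.2 kips.
a = T/(0.85 f'_c b) = 457.2/(0.85 × 5.05 × 10.9) = 9.772 in.
M_n = T(d − a/2) = 457.2 × (38.8 − 4.886) = 15505.5 kip·in.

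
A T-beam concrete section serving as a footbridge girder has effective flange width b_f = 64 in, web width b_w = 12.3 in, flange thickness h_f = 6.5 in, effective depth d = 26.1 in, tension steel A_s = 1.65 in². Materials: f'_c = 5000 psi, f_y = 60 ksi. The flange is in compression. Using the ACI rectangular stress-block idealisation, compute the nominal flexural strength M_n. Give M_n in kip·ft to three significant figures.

M_n ≈ 214 kip·ft

Tension: T = A_s f_y = 1.65 × 60 = 99 kips.
Try a within the flange: a = T/(0.85 f'_c b_f) = 99/(0.85 × 5 × 64) = 0.364 in.
Since a = 0.364 ≤ h_f = 6.5 in, the stress block lies entirely in the flange; analyse as a rectangular beam of width b_f.
M_n = T(d − a/2) = 99 × (26.1 − 0.182) = 2565.9 kip·in.
M_n = 2565.9/12 = 213.83 kip·ft.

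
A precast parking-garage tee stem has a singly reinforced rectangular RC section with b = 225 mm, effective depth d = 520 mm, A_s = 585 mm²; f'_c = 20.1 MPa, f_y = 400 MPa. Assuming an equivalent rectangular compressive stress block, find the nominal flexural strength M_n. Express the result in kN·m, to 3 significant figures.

M_n ≈ 115 kN·m

T = A_s f_y = 585 × 400 = 234000 N = 234 kN.
From C = T: a = T/(0.85 f'_c b) = 234000/(0.85 × 20.1 × 225) = 60.87 mm.
M_n = T(d − a/2) = 234 kN × (520 − 30.435) mm = 114.56 kN·m.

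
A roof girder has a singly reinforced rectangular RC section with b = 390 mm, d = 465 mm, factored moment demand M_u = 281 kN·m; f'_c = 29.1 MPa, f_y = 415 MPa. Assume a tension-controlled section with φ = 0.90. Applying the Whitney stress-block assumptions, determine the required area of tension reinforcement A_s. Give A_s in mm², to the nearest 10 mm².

A_s ≈ 1760 mm²

M_n = M_u/φ = 281/0.90 = 312.222 kN·m.
With M_n = 0.85 f'_c a b (d − a/2), solve the quadratic for a:
a = d − √(d² − 2M_n/(0.85 f'_c b)) = 465 − √(465² − 2 × 312.222×10⁶/(0.85 × 29.1 × 390)) = 75.78 mm.
A_s = 0.85 f'_c a b / f_y = 0.85 × 29.1 × 75.78 × 390 / 415 = 1761.5 mm².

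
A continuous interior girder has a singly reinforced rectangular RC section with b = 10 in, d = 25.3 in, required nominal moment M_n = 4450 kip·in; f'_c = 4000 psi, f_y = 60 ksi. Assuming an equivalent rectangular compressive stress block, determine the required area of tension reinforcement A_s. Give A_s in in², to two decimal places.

From M_n = 0.85 f'_c a b (d − a/2):
a = d − √(d² − 2M_n/(0.85 f'_c b)) = 25.3 − √(25.3² − 2 × 4450/(0.85 × 4 × 10)) = 5.849 in.
A_s = 0.85 f'_c a b / f_y = 0.85 × 4 × 5.849 × 10 / 60 = 3.314 in².

A_s ≈ 3.31 in²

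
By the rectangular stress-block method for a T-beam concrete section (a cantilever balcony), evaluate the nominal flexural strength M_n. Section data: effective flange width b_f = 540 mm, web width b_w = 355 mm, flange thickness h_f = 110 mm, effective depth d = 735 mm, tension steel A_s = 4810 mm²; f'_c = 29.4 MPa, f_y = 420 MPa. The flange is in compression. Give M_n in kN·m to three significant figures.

Tension: T = A_s f_y = 4810 × 420 = 2020200 N.
Try a within the flange: a = T/(0.85 f'_c b_f) = 2020200/(0.85 × 29.4 × 540) = 149.70 mm.
a = 149.70 > h_f = 110 mm: the block extends into the web. Split into flange-overhang and web parts.
C_f = 0.85 f'_c (b_f − b_w) h_f = 0.85 × 29.4 × (540 − 355) × 110 = 508547 N.
Remaining web compression depth: a_w = (T − C_f)/(0.85 f'_c b_w) = (2020200 − 508547)/(0.85 × 29.4 × 355) = 170.40 mm.
M_n = C_f(d − h_f/2) + (T − C_f)(d − a_w/2) = 508547 × (735 − 55) + 1511653 × (735 − 85.2) = 345.81 + 982.27 = 1328.08 × 10⁶ N·mm.
M_n = 1328.08 kN·m.

M_n ≈ 1330 kN·m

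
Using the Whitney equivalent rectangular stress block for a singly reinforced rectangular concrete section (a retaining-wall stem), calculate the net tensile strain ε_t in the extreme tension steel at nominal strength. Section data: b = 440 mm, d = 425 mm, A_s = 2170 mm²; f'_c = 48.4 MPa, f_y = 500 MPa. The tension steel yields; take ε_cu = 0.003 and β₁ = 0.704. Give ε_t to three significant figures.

a = A_s f_y/(0.85 f'_c b) = 59.94 mm.
β₁ = 0.704, so c = a/β₁ = 59.94/0.704 = 85.14 mm.
From the linear strain diagram with ε_cu = 0.003: ε_t = 0.003 (d − c)/c = 0.003 × (425 − 85.14)/85.14 = 0.0120.
Since ε_t ≥ 0.005, the section is tension-controlled.

ε_t ≈ 0.0120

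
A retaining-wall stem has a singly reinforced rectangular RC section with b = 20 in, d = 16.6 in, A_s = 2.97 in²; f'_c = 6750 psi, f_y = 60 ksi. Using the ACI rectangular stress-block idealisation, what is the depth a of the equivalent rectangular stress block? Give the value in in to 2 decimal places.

a ≈ 1.55 in

T = A_s f_y = 2.97 × 60 = 178.2 kips.
a = T/(0.85 f'_c b) = 178.2/(0.85 × 6.75 × 20) = 1.55 in.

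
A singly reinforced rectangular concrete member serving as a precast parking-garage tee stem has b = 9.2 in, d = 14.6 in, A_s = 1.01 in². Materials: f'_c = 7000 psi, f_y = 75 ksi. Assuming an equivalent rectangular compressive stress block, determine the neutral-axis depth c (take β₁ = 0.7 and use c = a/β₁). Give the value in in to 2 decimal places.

c ≈ 1.98 in

T = A_s f_y = 1.01 × 75 = 75.75 kips.
a = T/(0.85 f'_c b) = 75.75/(0.85 × 7 × 9.2) = 1.3838 in.
With β₁ = 0.7, c = a/β₁ = 1.3838/0.7 = 1.98 in.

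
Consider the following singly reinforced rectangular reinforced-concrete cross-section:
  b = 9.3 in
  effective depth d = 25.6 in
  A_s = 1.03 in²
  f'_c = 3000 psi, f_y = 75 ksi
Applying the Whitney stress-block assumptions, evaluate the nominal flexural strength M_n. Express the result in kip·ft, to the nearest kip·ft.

M_n ≈ 154 kip·ft

T = A_s f_y = 1.03 × 75 = 77.25 kips.
a = T/(0.85 f'_c b) = 77.25/(0.85 × 3 × 9.3) = 3.257 in.
M_n = T(d − a/2) = 77.25 × (25.6 − 1.6285) = 1851.8 kip·in = 1851.8/12 = 154.32 kip·ft.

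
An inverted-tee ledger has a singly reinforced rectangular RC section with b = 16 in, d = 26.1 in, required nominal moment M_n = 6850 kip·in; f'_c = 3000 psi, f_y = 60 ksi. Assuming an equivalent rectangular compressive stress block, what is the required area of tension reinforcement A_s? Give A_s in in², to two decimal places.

A_s ≈ 5.11 in²

From M_n = 0.85 f'_c a b (d − a/2):
a = d − √(d² − 2M_n/(0.85 f'_c b)) = 26.1 − √(26.1² − 2 × 6850/(0.85 × 3 × 16)) = 7.514 in.
A_s = 0.85 f'_c a b / f_y = 0.85 × 3 × 7.514 × 16 / 60 = 5.110 in².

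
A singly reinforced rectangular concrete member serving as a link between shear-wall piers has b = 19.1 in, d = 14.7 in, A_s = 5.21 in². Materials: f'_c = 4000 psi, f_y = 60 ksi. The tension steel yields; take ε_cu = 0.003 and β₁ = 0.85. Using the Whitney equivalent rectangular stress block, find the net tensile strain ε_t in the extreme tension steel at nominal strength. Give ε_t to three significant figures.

ε_t ≈ 0.00479

a = A_s f_y/(0.85 f'_c b) = 4.814 in.
β₁ = 0.85, so c = a/β₁ = 4.814/0.85 = 5.664 in.
From the linear strain diagram with ε_cu = 0.003: ε_t = 0.003 (d − c)/c = 0.003 × (14.7 − 5.664)/5.664 = 0.00479.
ε_t is between 0.004 and 0.005 — transition zone.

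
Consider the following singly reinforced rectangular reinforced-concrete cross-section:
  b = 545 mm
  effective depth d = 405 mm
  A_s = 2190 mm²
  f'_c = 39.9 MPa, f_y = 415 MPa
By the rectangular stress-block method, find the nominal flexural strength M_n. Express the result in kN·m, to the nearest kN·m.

M_n ≈ 346 kN·m

T = A_s f_y = 2190 × 415 = 908850 N = 908.85 kN.
From C = T: a = T/(0.85 f'_c b) = 908850/(0.85 × 39.9 × 545) = 49.17 mm.
M_n = T(d − a/2) = 908.85 kN × (405 − 24.585) mm = 345.74 kN·m.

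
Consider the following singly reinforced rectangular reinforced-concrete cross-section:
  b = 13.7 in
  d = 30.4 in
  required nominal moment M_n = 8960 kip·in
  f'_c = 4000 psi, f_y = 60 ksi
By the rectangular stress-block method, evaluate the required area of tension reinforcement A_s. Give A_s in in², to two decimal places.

From M_n = 0.85 f'_c a b (d − a/2):
a = d − √(d² − 2M_n/(0.85 f'_c b)) = 30.4 − √(30.4² − 2 × 8960/(0.85 × 4 × 13.7)) = 7.174 in.
A_s = 0.85 f'_c a b / f_y = 0.85 × 4 × 7.174 × 13.7 / 60 = 5.569 in².

A_s ≈ 5.57 in²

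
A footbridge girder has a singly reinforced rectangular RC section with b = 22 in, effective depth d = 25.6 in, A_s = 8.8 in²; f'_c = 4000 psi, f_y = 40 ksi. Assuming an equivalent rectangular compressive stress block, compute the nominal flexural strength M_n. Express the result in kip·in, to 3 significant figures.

T = A_s f_y = 8.8 × 40 = 352 kips.
a = T/(0.85 f'_c b) = 352/(0.85 × 4 × 22) = 4.706 in.
M_n = T(d − a/2) = 352 × (25.6 − 2.353) = 8182.9 kip·in.

M_n ≈ 8180 kip·in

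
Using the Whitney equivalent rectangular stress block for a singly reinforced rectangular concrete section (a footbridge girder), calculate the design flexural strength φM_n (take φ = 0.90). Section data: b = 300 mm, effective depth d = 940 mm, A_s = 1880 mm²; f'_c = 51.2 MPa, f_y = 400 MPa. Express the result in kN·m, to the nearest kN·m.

φM_n ≈ 617 kN·m

T = A_s f_y = 1880 × 400 = 752000 N = 752 kN.
From C = T: a = T/(0.85 f'_c b) = 752000/(0.85 × 51.2 × 300) = 57.60 mm.
M_n = T(d − a/2) = 752 kN × (940 − 28.8) mm = 685.22 kN·m.
φM_n = 0.90 × 685.22 = 616.70 kN·m.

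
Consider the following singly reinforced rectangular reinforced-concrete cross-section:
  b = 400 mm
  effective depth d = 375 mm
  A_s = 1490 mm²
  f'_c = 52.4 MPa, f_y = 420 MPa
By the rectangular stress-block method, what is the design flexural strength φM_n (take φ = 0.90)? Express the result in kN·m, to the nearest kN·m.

T = A_s f_y = 1490 × 420 = 625800 N = 625.8 kN.
From C = T: a = T/(0.85 f'_c b) = 625800/(0.85 × 52.4 × 400) = 35.13 mm.
M_n = T(d − a/2) = 625.8 kN × (375 − 17.565) mm = 223.68 kN·m.
φM_n = 0.90 × 223.68 = 201.31 kN·m.

φM_n ≈ 201 kN·m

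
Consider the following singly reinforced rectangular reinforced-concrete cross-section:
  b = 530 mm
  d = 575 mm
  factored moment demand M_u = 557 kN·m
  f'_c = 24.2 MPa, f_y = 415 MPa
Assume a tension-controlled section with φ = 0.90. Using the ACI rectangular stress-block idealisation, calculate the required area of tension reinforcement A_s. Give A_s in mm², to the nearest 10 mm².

M_n = M_u/φ = 557/0.90 = 618.889 kN·m.
With M_n = 0.85 f'_c a b (d − a/2), solve the quadratic for a:
a = d − √(d² − 2M_n/(0.85 f'_c b)) = 575 − √(575² − 2 × 618.889×10⁶/(0.85 × 24.2 × 530)) = 109.07 mm.
A_s = 0.85 f'_c a b / f_y = 0.85 × 24.2 × 109.07 × 530 / 415 = 2865.3 mm².

A_s ≈ 2870 mm²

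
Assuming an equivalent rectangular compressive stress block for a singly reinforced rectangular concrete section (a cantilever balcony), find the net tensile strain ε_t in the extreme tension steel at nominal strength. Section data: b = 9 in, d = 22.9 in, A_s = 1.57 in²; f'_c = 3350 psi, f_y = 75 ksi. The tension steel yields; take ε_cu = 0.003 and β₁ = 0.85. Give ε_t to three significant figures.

a = A_s f_y/(0.85 f'_c b) = 4.595 in.
β₁ = 0.85, so c = a/β₁ = 4.595/0.85 = 5.406 in.
From the linear strain diagram with ε_cu = 0.003: ε_t = 0.003 (d − c)/c = 0.003 × (22.9 − 5.406)/5.406 = 0.00971.
Since ε_t ≥ 0.005, the section is tension-controlled.

ε_t ≈ 0.00971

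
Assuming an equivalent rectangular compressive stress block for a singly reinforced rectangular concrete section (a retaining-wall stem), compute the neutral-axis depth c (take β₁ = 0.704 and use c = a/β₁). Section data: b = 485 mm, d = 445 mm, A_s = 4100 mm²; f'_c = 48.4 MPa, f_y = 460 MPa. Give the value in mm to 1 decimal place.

T = A_s f_y = 4100 × 460 = 1886000 N = 1886 kN.
Setting C = 0.85 f'_c a b equal to T: a = 1886000/(0.85 × 48.4 × 485) = 94.523 mm.
With β₁ = 0.704, c = a/β₁ = 94.523/0.704 = 134.3 mm.

c ≈ 134.3 mm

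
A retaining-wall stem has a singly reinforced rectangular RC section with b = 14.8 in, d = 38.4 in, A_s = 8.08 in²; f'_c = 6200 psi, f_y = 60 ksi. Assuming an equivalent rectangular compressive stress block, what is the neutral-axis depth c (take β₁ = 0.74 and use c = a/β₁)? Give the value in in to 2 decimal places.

c ≈ 8.40 in

T = A_s f_y = 8.08 × 60 = 484.8 kips.
a = T/(0.85 f'_c b) = 484.8/(0.85 × 6.2 × 14.8) = 6.2157 in.
With β₁ = 0.74, c = a/β₁ = 6.2157/0.74 = 8.40 in.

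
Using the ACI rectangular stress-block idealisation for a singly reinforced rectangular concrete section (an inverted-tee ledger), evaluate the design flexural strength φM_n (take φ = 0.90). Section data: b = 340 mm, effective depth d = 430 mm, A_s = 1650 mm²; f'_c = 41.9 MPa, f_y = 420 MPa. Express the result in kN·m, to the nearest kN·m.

T = A_s f_y = 1650 × 420 = 693000 N = 693 kN.
From C = T: a = T/(0.85 f'_c b) = 693000/(0.85 × 41.9 × 340) = 57.23 mm.
M_n = T(d − a/2) = 693 kN × (430 − 28.615) mm = 278.16 kN·m.
φM_n = 0.90 × 278.16 = 250.34 kN·m.

φM_n ≈ 250 kN·m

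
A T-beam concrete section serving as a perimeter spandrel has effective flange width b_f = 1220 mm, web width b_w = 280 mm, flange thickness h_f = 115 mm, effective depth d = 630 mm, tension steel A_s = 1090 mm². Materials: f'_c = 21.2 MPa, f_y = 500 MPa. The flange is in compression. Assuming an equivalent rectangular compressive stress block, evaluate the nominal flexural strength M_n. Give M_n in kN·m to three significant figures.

Tension: T = A_s f_y = 1090 × 500 = 545000 N.
Try a within the flange: a = T/(0.85 f'_c b_f) = 545000/(0.85 × 21.2 × 1220) = 24.79 mm.
Since a = 24.79 ≤ h_f = 115 mm, the stress block lies entirely in the flange; analyse as a rectangular beam of width b_f.
M_n = T(d − a/2) = 545000 × (630 − 12.395) = 336.59 × 10⁶ N·mm.
M_n = 336.59 kN·m.

M_n ≈ 337 kN·m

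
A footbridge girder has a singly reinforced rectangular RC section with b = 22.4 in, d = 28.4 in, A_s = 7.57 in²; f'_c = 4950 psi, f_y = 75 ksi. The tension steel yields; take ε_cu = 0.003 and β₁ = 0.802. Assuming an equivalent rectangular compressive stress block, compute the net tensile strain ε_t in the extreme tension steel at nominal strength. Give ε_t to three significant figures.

a = A_s f_y/(0.85 f'_c b) = 6.024 in.
β₁ = 0.802, so c = a/β₁ = 6.024/0.802 = 7.511 in.
From the linear strain diagram with ε_cu = 0.003: ε_t = 0.003 (d − c)/c = 0.003 × (28.4 − 7.511)/7.511 = 0.00834.
Since ε_t ≥ 0.005, the section is tension-controlled.

ε_t ≈ 0.00834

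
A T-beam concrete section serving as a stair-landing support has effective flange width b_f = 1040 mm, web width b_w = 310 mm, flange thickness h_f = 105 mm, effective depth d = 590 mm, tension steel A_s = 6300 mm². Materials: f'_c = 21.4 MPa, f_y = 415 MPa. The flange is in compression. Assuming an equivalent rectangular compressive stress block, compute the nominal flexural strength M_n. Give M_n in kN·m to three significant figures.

M_n ≈ 1340 kN·m

Tension: T = A_s f_y = 6300 × 415 = 2614500 N.
Try a within the flange: a = T/(0.85 f'_c b_f) = 2614500/(0.85 × 21.4 × 1040) = 138.20 mm.
a = 138.20 > h_f = 105 mm: the block extends into the web. Split into flange-overhang and web parts.
C_f = 0.85 f'_c (b_f − b_w) h_f = 0.85 × 21.4 × (1040 − 310) × 105 = 1394264 N.
Remaining web compression depth: a_w = (T − C_f)/(0.85 f'_c b_w) = (2614500 − 1394264)/(0.85 × 21.4 × 310) = 216.40 mm.
M_n = C_f(d − h_f/2) + (T − C_f)(d − a_w/2) = 1394264 × (590 − 52.5) + 1220236 × (590 − 108.2) = 749.42 + 587.91 = 1337.33 × 10⁶ N·mm.
M_n = 1337.33 kN·m.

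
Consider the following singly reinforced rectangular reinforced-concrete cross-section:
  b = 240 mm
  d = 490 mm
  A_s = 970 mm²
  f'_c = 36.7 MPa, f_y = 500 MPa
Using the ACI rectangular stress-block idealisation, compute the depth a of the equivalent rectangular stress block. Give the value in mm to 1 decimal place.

a ≈ 64.8 mm

T = A_s f_y = 970 × 500 = 485000 N = 485 kN.
Setting C = 0.85 f'_c a b equal to T: a = 485000/(0.85 × 36.7 × 240) = 64.8 mm.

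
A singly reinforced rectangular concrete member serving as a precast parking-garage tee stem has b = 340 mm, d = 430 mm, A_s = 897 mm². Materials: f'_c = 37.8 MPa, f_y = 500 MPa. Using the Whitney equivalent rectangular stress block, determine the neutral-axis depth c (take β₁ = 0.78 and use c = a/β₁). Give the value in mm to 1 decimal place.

T = A_s f_y = 897 × 500 = 448500 N = 448.5 kN.
Setting C = 0.85 f'_c a b equal to T: a = 448500/(0.85 × 37.8 × 340) = 41.056 mm.
With β₁ = 0.78, c = a/β₁ = 41.056/0.78 = 52.6 mm.

c ≈ 52.6 mm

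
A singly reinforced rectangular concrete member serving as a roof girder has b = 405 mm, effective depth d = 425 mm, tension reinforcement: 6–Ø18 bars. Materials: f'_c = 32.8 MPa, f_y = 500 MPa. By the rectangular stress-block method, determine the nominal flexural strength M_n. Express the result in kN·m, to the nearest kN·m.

A_s = 6 × 254 = 1524 mm².
T = A_s f_y = 1524 × 500 = 762000 N = 762 kN.
From C = T: a = T/(0.85 f'_c b) = 762000/(0.85 × 32.8 × 405) = 67.48 mm.
M_n = T(d − a/2) = 762 kN × (425 − 33.74) mm = 298.14 kN·m.

M_n ≈ 298 kN·m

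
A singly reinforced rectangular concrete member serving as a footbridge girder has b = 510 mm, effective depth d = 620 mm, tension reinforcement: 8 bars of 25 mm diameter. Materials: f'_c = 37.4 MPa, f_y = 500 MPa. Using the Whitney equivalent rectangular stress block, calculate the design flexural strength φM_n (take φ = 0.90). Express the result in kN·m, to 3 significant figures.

φM_n ≈ 989 kN·m

A_s = 8 × 491 = 3928 mm².
T = A_s f_y = 3928 × 500 = 1964000 N = 1964 kN.
From C = T: a = T/(0.85 f'_c b) = 1964000/(0.85 × 37.4 × 510) = 121.14 mm.
M_n = T(d − a/2) = 1964 kN × (620 − 60.57) mm = 1098.72 kN·m.
φM_n = 0.90 × 1098.72 = 988.85 kN·m.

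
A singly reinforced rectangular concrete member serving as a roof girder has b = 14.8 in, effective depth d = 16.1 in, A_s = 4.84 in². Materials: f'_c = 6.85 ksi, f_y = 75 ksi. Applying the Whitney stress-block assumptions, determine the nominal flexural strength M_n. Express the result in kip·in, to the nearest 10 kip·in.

M_n ≈ 5080 kip·in

T = A_s f_y = 4.84 × 75 = 363 kips.
a = T/(0.85 f'_c b) = 363/(0.85 × 6.85 × 14.8) = 4.212 in.
M_n = T(d − a/2) = 363 × (16.1 − 2.106) = 5079.8 kip·in.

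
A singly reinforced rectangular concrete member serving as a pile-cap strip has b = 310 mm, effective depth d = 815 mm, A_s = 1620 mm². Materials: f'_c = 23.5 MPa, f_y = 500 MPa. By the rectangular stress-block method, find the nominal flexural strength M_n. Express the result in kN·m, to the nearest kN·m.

M_n ≈ 607 kN·m

T = A_s f_y = 1620 × 500 = 810000 N = 810 kN.
From C = T: a = T/(0.85 f'_c b) = 810000/(0.85 × 23.5 × 310) = 130.81 mm.
M_n = T(d − a/2) = 810 kN × (815 − 65.405) mm = 607.17 kN·m.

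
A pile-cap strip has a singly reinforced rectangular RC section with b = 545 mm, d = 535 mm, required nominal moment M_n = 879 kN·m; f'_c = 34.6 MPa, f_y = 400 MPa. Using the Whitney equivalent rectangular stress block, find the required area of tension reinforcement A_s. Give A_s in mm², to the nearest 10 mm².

A_s ≈ 4600 mm²

With M_n = 0.85 f'_c a b (d − a/2), solve the quadratic for a:
a = d − √(d² − 2M_n/(0.85 f'_c b)) = 535 − √(535² − 2 × 879×10⁶/(0.85 × 34.6 × 545)) = 114.83 mm.
A_s = 0.85 f'_c a b / f_y = 0.85 × 34.6 × 114.83 × 545 / 400 = 4601.4 mm².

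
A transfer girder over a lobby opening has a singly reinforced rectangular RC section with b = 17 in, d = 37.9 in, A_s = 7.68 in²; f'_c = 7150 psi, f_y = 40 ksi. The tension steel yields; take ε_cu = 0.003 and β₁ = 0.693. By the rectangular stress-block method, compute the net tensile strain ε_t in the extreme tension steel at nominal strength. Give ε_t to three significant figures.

a = A_s f_y/(0.85 f'_c b) = 2.973 in.
β₁ = 0.693, so c = a/β₁ = 2.973/0.693 = 4.290 in.
From the linear strain diagram with ε_cu = 0.003: ε_t = 0.003 (d − c)/c = 0.003 × (37.9 − 4.290)/4.290 = 0.0235.
Since ε_t ≥ 0.005, the section is tension-controlled.

ε_t ≈ 0.0235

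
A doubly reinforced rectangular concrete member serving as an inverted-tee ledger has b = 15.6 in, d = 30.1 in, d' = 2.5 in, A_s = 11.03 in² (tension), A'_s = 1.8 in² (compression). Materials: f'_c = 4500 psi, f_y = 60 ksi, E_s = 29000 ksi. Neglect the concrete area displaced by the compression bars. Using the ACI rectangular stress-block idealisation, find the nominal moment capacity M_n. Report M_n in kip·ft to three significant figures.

M_n ≈ 1420 kip·ft

Assume both steels yield.
a = (A_s − A'_s) f_y/(0.85 f'_c b) = (11.03 − 1.8) × 60/(0.85 × 4.5 × 15.6) = 9.281 in.
c = a/β₁ = 9.281/0.825 = 11.250 in; ε'_s = 0.003(c − d')/c = 0.0023 ≥ ε_y = 0.0021, so the compression steel yields.
M_n = (A_s − A'_s) f_y (d − a/2) + A'_s f_y (d − d') = 553.8 × (30.1 − 4.6405) + 108 × (30.1 − 2.5) = 14099.5 + 2980.8 = 17080.3 kip·in = 17080.3/12 = 1423.36 kip·ft.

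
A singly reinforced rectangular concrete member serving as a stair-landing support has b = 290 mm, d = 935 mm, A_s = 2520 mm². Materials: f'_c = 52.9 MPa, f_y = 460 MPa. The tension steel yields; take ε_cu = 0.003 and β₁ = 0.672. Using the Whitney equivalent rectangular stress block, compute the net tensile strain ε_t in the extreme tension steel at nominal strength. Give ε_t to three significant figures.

a = A_s f_y/(0.85 f'_c b) = 88.90 mm.
β₁ = 0.672, so c = a/β₁ = 88.90/0.672 = 132.29 mm.
From the linear strain diagram with ε_cu = 0.003: ε_t = 0.003 (d − c)/c = 0.003 × (935 − 132.29)/132.29 = 0.0182.
Since ε_t ≥ 0.005, the section is tension-controlled.

ε_t ≈ 0.0182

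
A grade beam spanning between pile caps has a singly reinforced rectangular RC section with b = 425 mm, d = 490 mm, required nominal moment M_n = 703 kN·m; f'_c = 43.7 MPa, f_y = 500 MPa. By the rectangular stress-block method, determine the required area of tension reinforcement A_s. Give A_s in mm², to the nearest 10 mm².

A_s ≈ 3200 mm²

With M_n = 0.85 f'_c a b (d − a/2), solve the quadratic for a:
a = d − √(d² − 2M_n/(0.85 f'_c b)) = 490 − √(490² − 2 × 703×10⁶/(0.85 × 43.7 × 425)) = 101.36 mm.
A_s = 0.85 f'_c a b / f_y = 0.85 × 43.7 × 101.36 × 425 / 500 = 3200.3 mm².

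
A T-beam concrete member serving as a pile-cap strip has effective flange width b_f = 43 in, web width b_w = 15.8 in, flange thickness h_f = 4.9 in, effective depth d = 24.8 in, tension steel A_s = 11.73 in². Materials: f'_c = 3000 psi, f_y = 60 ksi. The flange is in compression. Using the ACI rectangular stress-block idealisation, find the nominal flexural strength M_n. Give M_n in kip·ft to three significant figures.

Tension: T = A_s f_y = 11.73 × 60 = 703.8 kips.
Try a within the flange: a = T/(0.85 f'_c b_f) = 703.8/(0.85 × 3 × 43) = 6.419 in.
a = 6.419 > h_f = 4.9 in: the block extends into the web. Split into flange-overhang and web parts.
C_f = 0.85 f'_c (b_f − b_w) h_f = 0.85 × 3 × (43 − 15.8) × 4.9 = 339.9 kips.
Remaining web compression depth: a_w = (T − C_f)/(0.85 f'_c b_w) = (703.8 − 339.9)/(0.85 × 3 × 15.8) = 9.032 in.
M_n = C_f(d − h_f/2) + (T − C_f)(d − a_w/2) = 339.9 × (24.8 − 2.45) + 363.9 × (24.8 − 4.516) = 7596.8 + 7381.3 = 14978.1 kip·in.
M_n = 14978.1/12 = 1248.18 kip·ft.

M_n ≈ 1250 kip·ft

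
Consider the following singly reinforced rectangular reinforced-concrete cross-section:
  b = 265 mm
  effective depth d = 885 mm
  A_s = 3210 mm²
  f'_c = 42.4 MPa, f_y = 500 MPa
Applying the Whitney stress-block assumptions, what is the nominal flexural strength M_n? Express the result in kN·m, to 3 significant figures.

M_n ≈ 1290 kN·m

T = A_s f_y = 3210 × 500 = 1605000 N = 1605 kN.
From C = T: a = T/(0.85 f'_c b) = 1605000/(0.85 × 42.4 × 265) = 168.05 mm.
M_n = T(d − a/2) = 1605 kN × (885 − 84.025) mm = 1285.56 kN·m.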